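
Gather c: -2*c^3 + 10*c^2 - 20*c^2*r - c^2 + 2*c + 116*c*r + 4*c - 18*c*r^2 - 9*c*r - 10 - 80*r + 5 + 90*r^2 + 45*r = -2*c^3 + c^2*(9 - 20*r) + c*(-18*r^2 + 107*r + 6) + 90*r^2 - 35*r - 5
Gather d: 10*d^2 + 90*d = 10*d^2 + 90*d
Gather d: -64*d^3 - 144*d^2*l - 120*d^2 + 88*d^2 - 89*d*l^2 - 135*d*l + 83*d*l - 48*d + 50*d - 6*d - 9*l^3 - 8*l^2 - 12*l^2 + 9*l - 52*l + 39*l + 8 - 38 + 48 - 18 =-64*d^3 + d^2*(-144*l - 32) + d*(-89*l^2 - 52*l - 4) - 9*l^3 - 20*l^2 - 4*l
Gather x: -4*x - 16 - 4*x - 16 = -8*x - 32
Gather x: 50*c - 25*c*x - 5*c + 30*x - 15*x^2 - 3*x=45*c - 15*x^2 + x*(27 - 25*c)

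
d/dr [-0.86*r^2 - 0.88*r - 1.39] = -1.72*r - 0.88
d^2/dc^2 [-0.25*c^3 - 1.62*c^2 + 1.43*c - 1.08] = -1.5*c - 3.24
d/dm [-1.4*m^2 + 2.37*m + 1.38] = 2.37 - 2.8*m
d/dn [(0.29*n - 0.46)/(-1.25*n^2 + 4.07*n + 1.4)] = (0.3625*n^2 - 1.15*n + 2.2782)/(1.5625*n^4 - 10.175*n^3 + 13.0649*n^2 + 11.396*n + 1.96)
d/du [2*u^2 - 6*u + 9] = 4*u - 6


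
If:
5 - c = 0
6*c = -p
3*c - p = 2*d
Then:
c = 5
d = 45/2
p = -30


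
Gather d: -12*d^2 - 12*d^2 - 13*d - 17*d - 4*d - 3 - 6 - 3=-24*d^2 - 34*d - 12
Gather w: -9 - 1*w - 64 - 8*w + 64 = -9*w - 9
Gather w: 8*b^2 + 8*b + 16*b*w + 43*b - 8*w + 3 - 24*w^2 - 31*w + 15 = 8*b^2 + 51*b - 24*w^2 + w*(16*b - 39) + 18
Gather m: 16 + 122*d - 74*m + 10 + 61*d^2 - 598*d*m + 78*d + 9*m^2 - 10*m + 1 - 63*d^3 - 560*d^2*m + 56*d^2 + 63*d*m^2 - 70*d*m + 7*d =-63*d^3 + 117*d^2 + 207*d + m^2*(63*d + 9) + m*(-560*d^2 - 668*d - 84) + 27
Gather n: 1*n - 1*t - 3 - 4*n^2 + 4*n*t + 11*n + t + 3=-4*n^2 + n*(4*t + 12)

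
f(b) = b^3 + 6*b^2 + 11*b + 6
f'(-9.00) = 146.00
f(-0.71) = 0.86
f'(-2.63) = 0.19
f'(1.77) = 41.64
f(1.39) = 35.57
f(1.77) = 49.81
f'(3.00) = 74.00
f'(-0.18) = 8.94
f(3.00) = 120.00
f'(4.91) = 142.24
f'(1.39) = 33.48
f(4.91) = 323.03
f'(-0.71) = 3.99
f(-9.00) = -336.00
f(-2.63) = 0.38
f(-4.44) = -12.09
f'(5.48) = 166.85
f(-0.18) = 4.21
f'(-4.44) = 16.86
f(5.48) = 411.03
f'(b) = 3*b^2 + 12*b + 11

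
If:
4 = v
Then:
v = 4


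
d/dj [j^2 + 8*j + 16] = 2*j + 8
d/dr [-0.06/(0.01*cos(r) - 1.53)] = -0.0006*sin(r)/(0.01*cos(r) - 1.53)^2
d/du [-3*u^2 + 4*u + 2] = 4 - 6*u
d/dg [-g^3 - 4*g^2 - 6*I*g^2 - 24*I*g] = -3*g^2 - 4*g*(2 + 3*I) - 24*I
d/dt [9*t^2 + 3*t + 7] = 18*t + 3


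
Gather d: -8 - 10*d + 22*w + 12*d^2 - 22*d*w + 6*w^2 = 12*d^2 + d*(-22*w - 10) + 6*w^2 + 22*w - 8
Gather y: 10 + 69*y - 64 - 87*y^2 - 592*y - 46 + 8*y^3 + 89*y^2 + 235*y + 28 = 8*y^3 + 2*y^2 - 288*y - 72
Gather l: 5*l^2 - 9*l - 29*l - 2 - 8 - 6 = 5*l^2 - 38*l - 16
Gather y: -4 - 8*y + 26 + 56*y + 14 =48*y + 36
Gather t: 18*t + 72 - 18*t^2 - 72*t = -18*t^2 - 54*t + 72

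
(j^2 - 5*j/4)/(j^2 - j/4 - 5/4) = j/(j + 1)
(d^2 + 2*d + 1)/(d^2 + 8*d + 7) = (d + 1)/(d + 7)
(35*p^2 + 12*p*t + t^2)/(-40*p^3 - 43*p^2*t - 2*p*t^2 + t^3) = (-7*p - t)/(8*p^2 + 7*p*t - t^2)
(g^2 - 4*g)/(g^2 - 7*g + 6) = g*(g - 4)/(g^2 - 7*g + 6)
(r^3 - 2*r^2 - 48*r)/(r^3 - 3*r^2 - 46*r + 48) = r/(r - 1)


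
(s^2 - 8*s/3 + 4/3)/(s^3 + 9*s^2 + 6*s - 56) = (s - 2/3)/(s^2 + 11*s + 28)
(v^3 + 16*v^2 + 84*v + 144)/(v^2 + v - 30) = (v^2 + 10*v + 24)/(v - 5)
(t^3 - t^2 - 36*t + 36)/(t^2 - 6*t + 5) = (t^2 - 36)/(t - 5)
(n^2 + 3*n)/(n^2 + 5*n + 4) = n*(n + 3)/(n^2 + 5*n + 4)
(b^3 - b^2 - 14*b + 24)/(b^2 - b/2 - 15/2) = 2*(b^2 + 2*b - 8)/(2*b + 5)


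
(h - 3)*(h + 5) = h^2 + 2*h - 15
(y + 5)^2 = y^2 + 10*y + 25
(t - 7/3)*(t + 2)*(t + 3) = t^3 + 8*t^2/3 - 17*t/3 - 14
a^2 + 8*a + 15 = (a + 3)*(a + 5)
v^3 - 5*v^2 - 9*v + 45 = (v - 5)*(v - 3)*(v + 3)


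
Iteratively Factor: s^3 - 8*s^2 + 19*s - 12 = (s - 4)*(s^2 - 4*s + 3) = (s - 4)*(s - 1)*(s - 3)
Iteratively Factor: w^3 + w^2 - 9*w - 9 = (w + 1)*(w^2 - 9) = (w - 3)*(w + 1)*(w + 3)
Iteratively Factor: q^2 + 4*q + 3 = (q + 3)*(q + 1)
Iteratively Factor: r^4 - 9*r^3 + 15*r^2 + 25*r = (r - 5)*(r^3 - 4*r^2 - 5*r) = (r - 5)^2*(r^2 + r) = (r - 5)^2*(r + 1)*(r)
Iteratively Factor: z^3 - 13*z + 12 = (z - 3)*(z^2 + 3*z - 4) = (z - 3)*(z + 4)*(z - 1)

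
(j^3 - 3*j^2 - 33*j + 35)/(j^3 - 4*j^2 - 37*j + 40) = (j - 7)/(j - 8)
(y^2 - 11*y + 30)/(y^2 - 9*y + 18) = (y - 5)/(y - 3)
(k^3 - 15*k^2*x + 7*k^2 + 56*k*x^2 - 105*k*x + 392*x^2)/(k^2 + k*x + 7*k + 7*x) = (k^2 - 15*k*x + 56*x^2)/(k + x)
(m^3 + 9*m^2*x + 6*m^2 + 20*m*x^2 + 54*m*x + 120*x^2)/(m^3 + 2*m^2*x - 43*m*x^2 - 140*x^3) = (-m - 6)/(-m + 7*x)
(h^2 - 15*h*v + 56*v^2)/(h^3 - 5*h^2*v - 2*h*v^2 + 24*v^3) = (h^2 - 15*h*v + 56*v^2)/(h^3 - 5*h^2*v - 2*h*v^2 + 24*v^3)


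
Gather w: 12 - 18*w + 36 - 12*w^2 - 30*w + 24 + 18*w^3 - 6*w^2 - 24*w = 18*w^3 - 18*w^2 - 72*w + 72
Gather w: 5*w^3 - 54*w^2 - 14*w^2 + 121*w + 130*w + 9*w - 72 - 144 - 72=5*w^3 - 68*w^2 + 260*w - 288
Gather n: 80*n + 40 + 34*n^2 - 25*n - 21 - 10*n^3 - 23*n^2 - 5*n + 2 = -10*n^3 + 11*n^2 + 50*n + 21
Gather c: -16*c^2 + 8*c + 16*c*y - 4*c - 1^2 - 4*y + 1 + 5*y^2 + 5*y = -16*c^2 + c*(16*y + 4) + 5*y^2 + y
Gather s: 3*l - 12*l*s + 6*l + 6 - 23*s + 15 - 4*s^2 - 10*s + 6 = 9*l - 4*s^2 + s*(-12*l - 33) + 27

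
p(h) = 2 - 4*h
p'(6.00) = -4.00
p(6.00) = -22.00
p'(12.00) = -4.00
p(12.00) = -46.00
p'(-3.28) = -4.00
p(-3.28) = 15.12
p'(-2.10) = -4.00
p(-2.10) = 10.40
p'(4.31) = -4.00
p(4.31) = -15.24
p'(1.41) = -4.00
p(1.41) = -3.64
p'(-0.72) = -4.00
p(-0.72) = 4.88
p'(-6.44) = -4.00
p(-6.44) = 27.76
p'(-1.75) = -4.00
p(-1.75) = 9.00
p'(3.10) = -4.00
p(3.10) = -10.40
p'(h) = -4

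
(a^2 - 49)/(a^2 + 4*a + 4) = (a^2 - 49)/(a^2 + 4*a + 4)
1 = 1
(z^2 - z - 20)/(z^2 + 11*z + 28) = (z - 5)/(z + 7)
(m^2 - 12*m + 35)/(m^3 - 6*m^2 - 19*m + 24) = (m^2 - 12*m + 35)/(m^3 - 6*m^2 - 19*m + 24)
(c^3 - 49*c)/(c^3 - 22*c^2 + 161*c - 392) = c*(c + 7)/(c^2 - 15*c + 56)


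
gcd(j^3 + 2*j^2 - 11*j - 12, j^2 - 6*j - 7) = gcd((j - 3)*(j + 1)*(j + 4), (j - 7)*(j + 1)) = j + 1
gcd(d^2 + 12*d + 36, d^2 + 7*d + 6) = d + 6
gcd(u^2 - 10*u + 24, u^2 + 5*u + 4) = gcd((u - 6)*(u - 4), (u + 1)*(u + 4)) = 1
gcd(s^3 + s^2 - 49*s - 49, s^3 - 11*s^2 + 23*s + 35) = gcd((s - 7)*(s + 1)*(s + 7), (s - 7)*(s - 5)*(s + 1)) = s^2 - 6*s - 7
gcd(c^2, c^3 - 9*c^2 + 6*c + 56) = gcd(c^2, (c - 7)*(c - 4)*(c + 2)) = 1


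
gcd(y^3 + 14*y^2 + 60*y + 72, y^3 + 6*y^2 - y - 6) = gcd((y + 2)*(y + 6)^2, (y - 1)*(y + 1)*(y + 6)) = y + 6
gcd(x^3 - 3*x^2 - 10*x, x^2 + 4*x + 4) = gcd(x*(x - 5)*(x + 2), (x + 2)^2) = x + 2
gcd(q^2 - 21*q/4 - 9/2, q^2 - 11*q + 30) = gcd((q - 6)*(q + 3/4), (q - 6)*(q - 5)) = q - 6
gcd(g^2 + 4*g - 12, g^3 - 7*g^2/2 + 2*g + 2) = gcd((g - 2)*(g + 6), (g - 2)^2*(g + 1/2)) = g - 2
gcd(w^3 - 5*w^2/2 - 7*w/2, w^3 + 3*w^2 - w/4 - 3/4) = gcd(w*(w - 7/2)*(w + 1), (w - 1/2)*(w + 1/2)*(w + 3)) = 1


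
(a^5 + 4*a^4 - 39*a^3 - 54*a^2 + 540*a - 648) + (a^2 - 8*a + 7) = a^5 + 4*a^4 - 39*a^3 - 53*a^2 + 532*a - 641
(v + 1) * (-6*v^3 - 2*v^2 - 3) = -6*v^4 - 8*v^3 - 2*v^2 - 3*v - 3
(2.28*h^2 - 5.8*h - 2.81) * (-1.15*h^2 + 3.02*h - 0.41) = -2.622*h^4 + 13.5556*h^3 - 15.2193*h^2 - 6.1082*h + 1.1521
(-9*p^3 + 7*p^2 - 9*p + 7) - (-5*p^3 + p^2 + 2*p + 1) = -4*p^3 + 6*p^2 - 11*p + 6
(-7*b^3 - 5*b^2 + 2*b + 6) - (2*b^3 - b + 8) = -9*b^3 - 5*b^2 + 3*b - 2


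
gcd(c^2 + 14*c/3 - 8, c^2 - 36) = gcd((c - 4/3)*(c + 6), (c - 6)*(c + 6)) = c + 6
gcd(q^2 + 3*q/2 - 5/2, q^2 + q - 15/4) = q + 5/2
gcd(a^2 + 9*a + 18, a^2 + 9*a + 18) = a^2 + 9*a + 18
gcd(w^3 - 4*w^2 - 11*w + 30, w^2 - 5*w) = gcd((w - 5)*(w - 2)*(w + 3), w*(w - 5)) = w - 5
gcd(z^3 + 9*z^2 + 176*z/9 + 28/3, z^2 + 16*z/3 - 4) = z + 6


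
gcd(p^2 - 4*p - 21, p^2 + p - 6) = p + 3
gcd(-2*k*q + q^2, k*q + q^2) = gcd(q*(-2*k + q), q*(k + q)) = q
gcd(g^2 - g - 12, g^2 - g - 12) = g^2 - g - 12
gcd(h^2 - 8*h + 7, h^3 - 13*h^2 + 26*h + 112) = h - 7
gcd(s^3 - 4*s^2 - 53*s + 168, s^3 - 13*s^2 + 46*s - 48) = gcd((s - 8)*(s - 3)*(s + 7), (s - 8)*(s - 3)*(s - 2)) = s^2 - 11*s + 24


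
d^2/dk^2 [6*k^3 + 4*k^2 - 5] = 36*k + 8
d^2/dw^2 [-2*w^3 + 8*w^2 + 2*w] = 16 - 12*w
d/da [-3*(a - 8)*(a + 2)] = 18 - 6*a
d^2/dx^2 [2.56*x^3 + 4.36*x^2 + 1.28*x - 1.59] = 15.36*x + 8.72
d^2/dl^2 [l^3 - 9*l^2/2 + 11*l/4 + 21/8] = 6*l - 9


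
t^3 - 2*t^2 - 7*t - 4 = (t - 4)*(t + 1)^2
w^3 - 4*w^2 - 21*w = w*(w - 7)*(w + 3)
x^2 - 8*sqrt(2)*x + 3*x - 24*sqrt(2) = (x + 3)*(x - 8*sqrt(2))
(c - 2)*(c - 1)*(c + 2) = c^3 - c^2 - 4*c + 4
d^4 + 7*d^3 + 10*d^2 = d^2*(d + 2)*(d + 5)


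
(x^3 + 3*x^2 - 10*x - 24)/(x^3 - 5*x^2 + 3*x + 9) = (x^2 + 6*x + 8)/(x^2 - 2*x - 3)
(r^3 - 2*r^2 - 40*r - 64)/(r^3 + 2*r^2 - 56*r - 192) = (r + 2)/(r + 6)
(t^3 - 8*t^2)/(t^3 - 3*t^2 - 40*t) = t/(t + 5)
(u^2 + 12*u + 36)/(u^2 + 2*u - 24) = (u + 6)/(u - 4)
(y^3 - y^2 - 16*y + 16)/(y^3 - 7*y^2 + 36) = (y^3 - y^2 - 16*y + 16)/(y^3 - 7*y^2 + 36)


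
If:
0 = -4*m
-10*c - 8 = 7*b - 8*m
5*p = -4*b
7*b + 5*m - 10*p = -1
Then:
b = -1/15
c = -113/150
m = 0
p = 4/75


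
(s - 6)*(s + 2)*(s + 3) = s^3 - s^2 - 24*s - 36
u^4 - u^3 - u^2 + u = u*(u - 1)^2*(u + 1)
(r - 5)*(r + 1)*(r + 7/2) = r^3 - r^2/2 - 19*r - 35/2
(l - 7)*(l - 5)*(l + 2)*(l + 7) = l^4 - 3*l^3 - 59*l^2 + 147*l + 490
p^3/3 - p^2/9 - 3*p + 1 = (p/3 + 1)*(p - 3)*(p - 1/3)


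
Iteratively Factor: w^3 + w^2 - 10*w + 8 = (w - 1)*(w^2 + 2*w - 8) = (w - 2)*(w - 1)*(w + 4)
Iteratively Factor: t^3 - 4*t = (t)*(t^2 - 4) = t*(t - 2)*(t + 2)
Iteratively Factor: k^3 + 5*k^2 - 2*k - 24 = (k + 3)*(k^2 + 2*k - 8) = (k + 3)*(k + 4)*(k - 2)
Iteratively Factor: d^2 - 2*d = (d - 2)*(d)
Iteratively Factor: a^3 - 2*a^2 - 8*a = (a - 4)*(a^2 + 2*a) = a*(a - 4)*(a + 2)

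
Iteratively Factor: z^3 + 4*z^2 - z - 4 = (z + 1)*(z^2 + 3*z - 4) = (z - 1)*(z + 1)*(z + 4)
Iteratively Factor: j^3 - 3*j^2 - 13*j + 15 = (j - 5)*(j^2 + 2*j - 3) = (j - 5)*(j - 1)*(j + 3)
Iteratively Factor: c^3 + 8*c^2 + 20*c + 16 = (c + 2)*(c^2 + 6*c + 8) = (c + 2)*(c + 4)*(c + 2)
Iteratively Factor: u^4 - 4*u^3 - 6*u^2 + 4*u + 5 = (u + 1)*(u^3 - 5*u^2 - u + 5) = (u - 1)*(u + 1)*(u^2 - 4*u - 5) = (u - 1)*(u + 1)^2*(u - 5)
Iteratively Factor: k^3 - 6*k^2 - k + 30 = (k + 2)*(k^2 - 8*k + 15) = (k - 5)*(k + 2)*(k - 3)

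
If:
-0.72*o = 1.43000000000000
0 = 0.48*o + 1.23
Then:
No Solution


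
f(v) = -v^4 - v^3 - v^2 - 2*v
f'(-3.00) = 85.00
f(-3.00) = -57.00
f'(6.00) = -986.00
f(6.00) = -1560.00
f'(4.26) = -374.20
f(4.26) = -433.31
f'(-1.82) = 15.82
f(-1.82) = -4.62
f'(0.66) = -5.78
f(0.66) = -2.23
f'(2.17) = -61.34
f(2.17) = -41.44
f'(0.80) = -7.57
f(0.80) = -3.16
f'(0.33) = -3.13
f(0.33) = -0.82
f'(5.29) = -688.68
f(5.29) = -969.71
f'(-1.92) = 19.09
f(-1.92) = -6.36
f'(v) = -4*v^3 - 3*v^2 - 2*v - 2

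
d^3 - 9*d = d*(d - 3)*(d + 3)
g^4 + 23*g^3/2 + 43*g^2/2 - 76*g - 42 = (g - 2)*(g + 1/2)*(g + 6)*(g + 7)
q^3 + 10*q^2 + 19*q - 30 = (q - 1)*(q + 5)*(q + 6)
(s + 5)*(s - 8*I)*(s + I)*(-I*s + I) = -I*s^4 - 7*s^3 - 4*I*s^3 - 28*s^2 - 3*I*s^2 + 35*s - 32*I*s + 40*I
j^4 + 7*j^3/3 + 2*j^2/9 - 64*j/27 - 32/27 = (j - 1)*(j + 2/3)*(j + 4/3)^2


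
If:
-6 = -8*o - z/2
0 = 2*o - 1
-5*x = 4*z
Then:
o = 1/2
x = -16/5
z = 4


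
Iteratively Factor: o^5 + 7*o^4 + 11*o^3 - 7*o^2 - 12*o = (o)*(o^4 + 7*o^3 + 11*o^2 - 7*o - 12) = o*(o + 4)*(o^3 + 3*o^2 - o - 3) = o*(o - 1)*(o + 4)*(o^2 + 4*o + 3) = o*(o - 1)*(o + 3)*(o + 4)*(o + 1)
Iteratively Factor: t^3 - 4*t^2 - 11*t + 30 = (t + 3)*(t^2 - 7*t + 10) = (t - 5)*(t + 3)*(t - 2)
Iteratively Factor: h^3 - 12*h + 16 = (h + 4)*(h^2 - 4*h + 4) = (h - 2)*(h + 4)*(h - 2)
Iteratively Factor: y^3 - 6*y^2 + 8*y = (y - 2)*(y^2 - 4*y) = (y - 4)*(y - 2)*(y)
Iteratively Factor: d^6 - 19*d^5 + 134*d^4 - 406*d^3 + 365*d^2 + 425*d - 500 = (d + 1)*(d^5 - 20*d^4 + 154*d^3 - 560*d^2 + 925*d - 500) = (d - 5)*(d + 1)*(d^4 - 15*d^3 + 79*d^2 - 165*d + 100) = (d - 5)*(d - 1)*(d + 1)*(d^3 - 14*d^2 + 65*d - 100) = (d - 5)*(d - 4)*(d - 1)*(d + 1)*(d^2 - 10*d + 25) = (d - 5)^2*(d - 4)*(d - 1)*(d + 1)*(d - 5)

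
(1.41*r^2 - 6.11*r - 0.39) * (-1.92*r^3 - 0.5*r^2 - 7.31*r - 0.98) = -2.7072*r^5 + 11.0262*r^4 - 6.5033*r^3 + 43.4773*r^2 + 8.8387*r + 0.3822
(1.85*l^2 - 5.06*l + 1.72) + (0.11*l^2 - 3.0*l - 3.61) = 1.96*l^2 - 8.06*l - 1.89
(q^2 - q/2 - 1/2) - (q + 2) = q^2 - 3*q/2 - 5/2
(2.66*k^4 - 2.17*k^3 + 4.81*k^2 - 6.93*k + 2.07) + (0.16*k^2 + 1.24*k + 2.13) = 2.66*k^4 - 2.17*k^3 + 4.97*k^2 - 5.69*k + 4.2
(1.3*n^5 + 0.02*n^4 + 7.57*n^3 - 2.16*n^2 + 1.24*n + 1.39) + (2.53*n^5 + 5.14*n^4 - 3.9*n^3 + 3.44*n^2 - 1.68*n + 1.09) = 3.83*n^5 + 5.16*n^4 + 3.67*n^3 + 1.28*n^2 - 0.44*n + 2.48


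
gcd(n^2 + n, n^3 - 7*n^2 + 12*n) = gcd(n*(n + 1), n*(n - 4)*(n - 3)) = n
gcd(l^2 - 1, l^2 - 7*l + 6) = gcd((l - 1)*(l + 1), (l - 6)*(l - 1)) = l - 1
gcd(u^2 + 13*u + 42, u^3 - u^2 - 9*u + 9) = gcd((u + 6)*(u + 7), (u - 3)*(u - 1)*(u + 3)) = 1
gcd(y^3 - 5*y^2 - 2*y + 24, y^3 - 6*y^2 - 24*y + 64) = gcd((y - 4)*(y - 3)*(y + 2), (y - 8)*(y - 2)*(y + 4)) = 1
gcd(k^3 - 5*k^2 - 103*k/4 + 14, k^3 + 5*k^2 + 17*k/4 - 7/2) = k^2 + 3*k - 7/4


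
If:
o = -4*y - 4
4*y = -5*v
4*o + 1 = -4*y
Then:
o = 1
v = 1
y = -5/4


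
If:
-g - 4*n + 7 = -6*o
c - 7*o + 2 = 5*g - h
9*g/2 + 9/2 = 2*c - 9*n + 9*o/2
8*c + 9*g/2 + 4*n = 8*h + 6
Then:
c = 216*o/37 + 6219/296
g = 44*o/37 + 358/37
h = 263*o/37 + 7509/296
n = 89*o/74 - 99/148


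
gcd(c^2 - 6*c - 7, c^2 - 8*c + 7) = c - 7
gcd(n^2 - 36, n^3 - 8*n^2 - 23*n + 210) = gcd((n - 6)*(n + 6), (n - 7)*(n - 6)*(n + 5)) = n - 6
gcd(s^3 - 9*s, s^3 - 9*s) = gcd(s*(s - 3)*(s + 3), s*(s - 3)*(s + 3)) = s^3 - 9*s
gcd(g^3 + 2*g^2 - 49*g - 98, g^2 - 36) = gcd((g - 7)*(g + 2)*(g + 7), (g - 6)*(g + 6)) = 1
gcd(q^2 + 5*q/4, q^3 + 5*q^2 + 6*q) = q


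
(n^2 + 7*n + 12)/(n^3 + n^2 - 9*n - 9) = (n + 4)/(n^2 - 2*n - 3)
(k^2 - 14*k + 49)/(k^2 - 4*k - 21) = (k - 7)/(k + 3)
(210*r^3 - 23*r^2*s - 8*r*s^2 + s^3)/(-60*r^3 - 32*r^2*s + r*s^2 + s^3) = (-7*r + s)/(2*r + s)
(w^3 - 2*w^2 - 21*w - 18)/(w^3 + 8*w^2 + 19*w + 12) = (w - 6)/(w + 4)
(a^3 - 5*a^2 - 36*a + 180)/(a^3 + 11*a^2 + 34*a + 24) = (a^2 - 11*a + 30)/(a^2 + 5*a + 4)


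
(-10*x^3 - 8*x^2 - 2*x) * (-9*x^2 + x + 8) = 90*x^5 + 62*x^4 - 70*x^3 - 66*x^2 - 16*x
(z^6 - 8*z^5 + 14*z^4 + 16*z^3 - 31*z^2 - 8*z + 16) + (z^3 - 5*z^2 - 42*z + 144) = z^6 - 8*z^5 + 14*z^4 + 17*z^3 - 36*z^2 - 50*z + 160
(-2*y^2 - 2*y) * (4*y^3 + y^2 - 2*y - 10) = -8*y^5 - 10*y^4 + 2*y^3 + 24*y^2 + 20*y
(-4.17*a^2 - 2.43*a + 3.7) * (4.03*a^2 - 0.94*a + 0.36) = -16.8051*a^4 - 5.8731*a^3 + 15.694*a^2 - 4.3528*a + 1.332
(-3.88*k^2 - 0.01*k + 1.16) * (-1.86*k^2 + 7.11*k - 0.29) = 7.2168*k^4 - 27.5682*k^3 - 1.1035*k^2 + 8.2505*k - 0.3364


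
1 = 1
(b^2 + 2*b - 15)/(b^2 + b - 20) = (b - 3)/(b - 4)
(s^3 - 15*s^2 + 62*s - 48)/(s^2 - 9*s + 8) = s - 6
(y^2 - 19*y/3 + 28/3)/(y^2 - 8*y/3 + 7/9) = 3*(y - 4)/(3*y - 1)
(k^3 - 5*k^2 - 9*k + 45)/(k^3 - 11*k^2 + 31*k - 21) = (k^2 - 2*k - 15)/(k^2 - 8*k + 7)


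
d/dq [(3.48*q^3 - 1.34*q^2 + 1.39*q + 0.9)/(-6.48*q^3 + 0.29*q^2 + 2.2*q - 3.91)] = (-7.674*q^4 + 33.3264*q^3 - 26.6755*q^2 + 9.9568*q - 7.4149)/(41.9904*q^6 - 3.7584*q^5 - 28.4279*q^4 + 51.9496*q^3 + 2.5722*q^2 - 17.204*q + 15.2881)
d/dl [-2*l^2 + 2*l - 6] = 2 - 4*l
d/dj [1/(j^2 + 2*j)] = 2*(-j - 1)/(j^2*(j + 2)^2)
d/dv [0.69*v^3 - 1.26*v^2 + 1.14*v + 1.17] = 2.07*v^2 - 2.52*v + 1.14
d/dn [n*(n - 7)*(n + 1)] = 3*n^2 - 12*n - 7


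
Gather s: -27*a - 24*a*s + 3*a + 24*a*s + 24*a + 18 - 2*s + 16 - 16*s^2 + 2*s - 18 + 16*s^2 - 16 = 0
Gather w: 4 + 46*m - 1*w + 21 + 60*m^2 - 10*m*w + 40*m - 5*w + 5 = 60*m^2 + 86*m + w*(-10*m - 6) + 30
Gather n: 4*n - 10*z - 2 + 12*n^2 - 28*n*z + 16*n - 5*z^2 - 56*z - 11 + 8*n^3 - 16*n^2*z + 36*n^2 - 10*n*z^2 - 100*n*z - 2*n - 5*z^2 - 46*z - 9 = 8*n^3 + n^2*(48 - 16*z) + n*(-10*z^2 - 128*z + 18) - 10*z^2 - 112*z - 22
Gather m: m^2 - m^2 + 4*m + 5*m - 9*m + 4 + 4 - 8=0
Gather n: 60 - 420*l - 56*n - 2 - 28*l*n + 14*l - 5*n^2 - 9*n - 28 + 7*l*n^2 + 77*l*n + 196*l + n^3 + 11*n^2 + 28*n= -210*l + n^3 + n^2*(7*l + 6) + n*(49*l - 37) + 30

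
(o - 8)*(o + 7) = o^2 - o - 56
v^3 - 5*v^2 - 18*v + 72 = (v - 6)*(v - 3)*(v + 4)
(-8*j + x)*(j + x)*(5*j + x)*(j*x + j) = -40*j^4*x - 40*j^4 - 43*j^3*x^2 - 43*j^3*x - 2*j^2*x^3 - 2*j^2*x^2 + j*x^4 + j*x^3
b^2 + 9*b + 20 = (b + 4)*(b + 5)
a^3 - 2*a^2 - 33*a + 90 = (a - 5)*(a - 3)*(a + 6)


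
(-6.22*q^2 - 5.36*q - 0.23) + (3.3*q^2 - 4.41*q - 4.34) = -2.92*q^2 - 9.77*q - 4.57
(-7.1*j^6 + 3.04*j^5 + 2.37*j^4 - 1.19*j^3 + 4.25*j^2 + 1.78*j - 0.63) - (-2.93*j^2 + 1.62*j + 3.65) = -7.1*j^6 + 3.04*j^5 + 2.37*j^4 - 1.19*j^3 + 7.18*j^2 + 0.16*j - 4.28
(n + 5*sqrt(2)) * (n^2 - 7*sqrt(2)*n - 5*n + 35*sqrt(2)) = n^3 - 5*n^2 - 2*sqrt(2)*n^2 - 70*n + 10*sqrt(2)*n + 350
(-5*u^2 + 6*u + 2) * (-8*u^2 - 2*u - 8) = 40*u^4 - 38*u^3 + 12*u^2 - 52*u - 16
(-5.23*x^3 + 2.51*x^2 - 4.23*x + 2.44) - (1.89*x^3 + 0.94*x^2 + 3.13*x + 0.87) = -7.12*x^3 + 1.57*x^2 - 7.36*x + 1.57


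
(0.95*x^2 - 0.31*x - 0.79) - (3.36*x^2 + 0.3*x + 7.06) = -2.41*x^2 - 0.61*x - 7.85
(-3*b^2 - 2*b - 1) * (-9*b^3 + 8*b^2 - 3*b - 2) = 27*b^5 - 6*b^4 + 2*b^3 + 4*b^2 + 7*b + 2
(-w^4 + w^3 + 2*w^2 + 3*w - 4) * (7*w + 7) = -7*w^5 + 21*w^3 + 35*w^2 - 7*w - 28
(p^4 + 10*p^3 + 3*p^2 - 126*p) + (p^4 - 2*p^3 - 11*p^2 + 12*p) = 2*p^4 + 8*p^3 - 8*p^2 - 114*p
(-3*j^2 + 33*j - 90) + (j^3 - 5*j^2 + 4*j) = j^3 - 8*j^2 + 37*j - 90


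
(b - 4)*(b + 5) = b^2 + b - 20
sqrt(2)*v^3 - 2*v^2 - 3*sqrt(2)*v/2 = v*(v - 3*sqrt(2)/2)*(sqrt(2)*v + 1)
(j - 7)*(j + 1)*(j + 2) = j^3 - 4*j^2 - 19*j - 14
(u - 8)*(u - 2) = u^2 - 10*u + 16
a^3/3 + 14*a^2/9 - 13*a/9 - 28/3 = (a/3 + 1)*(a - 7/3)*(a + 4)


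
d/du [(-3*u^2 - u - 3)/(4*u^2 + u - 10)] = (u^2 + 84*u + 13)/(16*u^4 + 8*u^3 - 79*u^2 - 20*u + 100)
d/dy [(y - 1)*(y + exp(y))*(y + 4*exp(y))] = (y - 1)*(y + exp(y))*(4*exp(y) + 1) + (y - 1)*(y + 4*exp(y))*(exp(y) + 1) + (y + exp(y))*(y + 4*exp(y))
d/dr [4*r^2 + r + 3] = 8*r + 1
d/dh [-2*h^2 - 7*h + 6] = -4*h - 7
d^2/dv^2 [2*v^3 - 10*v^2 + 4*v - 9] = 12*v - 20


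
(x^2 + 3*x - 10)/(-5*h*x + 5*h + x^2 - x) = (-x^2 - 3*x + 10)/(5*h*x - 5*h - x^2 + x)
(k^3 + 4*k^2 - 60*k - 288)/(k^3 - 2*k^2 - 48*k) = (k + 6)/k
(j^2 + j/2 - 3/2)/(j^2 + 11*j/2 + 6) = (j - 1)/(j + 4)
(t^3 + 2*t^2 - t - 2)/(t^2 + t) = t + 1 - 2/t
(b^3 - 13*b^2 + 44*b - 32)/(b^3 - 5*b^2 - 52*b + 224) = (b - 1)/(b + 7)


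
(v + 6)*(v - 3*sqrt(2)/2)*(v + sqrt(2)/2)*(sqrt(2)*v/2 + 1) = sqrt(2)*v^4/2 + 3*sqrt(2)*v^3 - 7*sqrt(2)*v^2/4 - 21*sqrt(2)*v/2 - 3*v/2 - 9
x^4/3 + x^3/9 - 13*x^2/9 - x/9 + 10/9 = (x/3 + 1/3)*(x - 5/3)*(x - 1)*(x + 2)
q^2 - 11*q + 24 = (q - 8)*(q - 3)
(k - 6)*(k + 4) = k^2 - 2*k - 24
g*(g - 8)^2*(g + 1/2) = g^4 - 31*g^3/2 + 56*g^2 + 32*g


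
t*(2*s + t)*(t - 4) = 2*s*t^2 - 8*s*t + t^3 - 4*t^2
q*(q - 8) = q^2 - 8*q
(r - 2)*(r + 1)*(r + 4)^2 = r^4 + 7*r^3 + 6*r^2 - 32*r - 32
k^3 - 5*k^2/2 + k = k*(k - 2)*(k - 1/2)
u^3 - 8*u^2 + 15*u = u*(u - 5)*(u - 3)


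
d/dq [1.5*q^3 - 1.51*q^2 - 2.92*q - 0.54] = 4.5*q^2 - 3.02*q - 2.92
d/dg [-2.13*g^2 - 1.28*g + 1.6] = -4.26*g - 1.28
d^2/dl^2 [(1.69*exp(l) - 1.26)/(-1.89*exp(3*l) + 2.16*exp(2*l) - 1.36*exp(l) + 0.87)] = (-24.147396*exp(6*l) + 61.205382*exp(5*l) - 47.091024*exp(4*l) - 11.097783*exp(3*l) + 26.597322*exp(2*l) - 9.14028*exp(l) + 0.211671)*exp(l)/(6.751269*exp(9*l) - 23.147208*exp(8*l) + 41.02812*exp(7*l) - 52.713261*exp(6*l) + 50.833008*exp(5*l) - 37.580112*exp(4*l) + 22.141351*exp(3*l) - 9.732168*exp(2*l) + 3.088152*exp(l) - 0.658503)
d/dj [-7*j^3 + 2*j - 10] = 2 - 21*j^2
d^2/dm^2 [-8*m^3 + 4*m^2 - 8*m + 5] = 8 - 48*m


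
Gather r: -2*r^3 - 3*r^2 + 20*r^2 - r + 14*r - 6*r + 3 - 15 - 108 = -2*r^3 + 17*r^2 + 7*r - 120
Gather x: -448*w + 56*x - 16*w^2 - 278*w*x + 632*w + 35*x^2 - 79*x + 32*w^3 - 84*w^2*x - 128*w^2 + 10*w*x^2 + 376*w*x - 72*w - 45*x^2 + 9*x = 32*w^3 - 144*w^2 + 112*w + x^2*(10*w - 10) + x*(-84*w^2 + 98*w - 14)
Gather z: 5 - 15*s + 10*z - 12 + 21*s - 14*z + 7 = 6*s - 4*z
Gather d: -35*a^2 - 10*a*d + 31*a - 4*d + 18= -35*a^2 + 31*a + d*(-10*a - 4) + 18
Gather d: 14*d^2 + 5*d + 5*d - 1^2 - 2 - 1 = 14*d^2 + 10*d - 4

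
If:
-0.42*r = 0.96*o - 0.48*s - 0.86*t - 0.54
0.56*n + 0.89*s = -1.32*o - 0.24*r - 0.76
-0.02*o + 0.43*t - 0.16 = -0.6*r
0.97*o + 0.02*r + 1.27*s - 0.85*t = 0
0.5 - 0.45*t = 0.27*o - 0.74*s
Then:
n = -2.38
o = 0.61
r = 0.10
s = -0.29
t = 0.26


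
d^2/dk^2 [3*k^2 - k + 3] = 6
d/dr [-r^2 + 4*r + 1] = 4 - 2*r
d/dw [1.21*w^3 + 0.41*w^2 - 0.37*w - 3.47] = 3.63*w^2 + 0.82*w - 0.37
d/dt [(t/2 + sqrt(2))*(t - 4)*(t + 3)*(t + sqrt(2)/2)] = 2*t^3 - 3*t^2/2 + 15*sqrt(2)*t^2/4 - 10*t - 5*sqrt(2)*t/2 - 15*sqrt(2) - 1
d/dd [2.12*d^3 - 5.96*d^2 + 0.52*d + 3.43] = 6.36*d^2 - 11.92*d + 0.52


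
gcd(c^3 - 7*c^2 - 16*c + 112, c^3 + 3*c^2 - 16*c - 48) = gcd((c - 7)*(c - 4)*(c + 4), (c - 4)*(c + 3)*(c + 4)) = c^2 - 16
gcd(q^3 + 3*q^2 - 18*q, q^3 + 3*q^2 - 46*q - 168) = q + 6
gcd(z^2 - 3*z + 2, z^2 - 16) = 1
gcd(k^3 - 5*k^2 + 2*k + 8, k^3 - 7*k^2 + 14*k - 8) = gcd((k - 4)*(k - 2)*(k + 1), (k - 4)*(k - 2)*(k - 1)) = k^2 - 6*k + 8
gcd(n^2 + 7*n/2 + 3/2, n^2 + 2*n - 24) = 1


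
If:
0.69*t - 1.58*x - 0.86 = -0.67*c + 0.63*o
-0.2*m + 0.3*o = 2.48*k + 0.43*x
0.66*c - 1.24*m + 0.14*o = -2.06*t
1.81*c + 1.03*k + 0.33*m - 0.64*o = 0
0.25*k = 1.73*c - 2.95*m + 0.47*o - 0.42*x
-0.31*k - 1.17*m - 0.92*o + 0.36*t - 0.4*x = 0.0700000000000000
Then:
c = -0.04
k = 0.10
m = 0.06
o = 0.08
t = 0.04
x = -0.57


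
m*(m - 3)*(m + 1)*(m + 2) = m^4 - 7*m^2 - 6*m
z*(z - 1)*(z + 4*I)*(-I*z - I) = -I*z^4 + 4*z^3 + I*z^2 - 4*z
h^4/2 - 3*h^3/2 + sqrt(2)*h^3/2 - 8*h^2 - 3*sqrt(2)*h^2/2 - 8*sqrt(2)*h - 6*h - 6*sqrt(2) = (h/2 + sqrt(2)/2)*(h - 6)*(h + 1)*(h + 2)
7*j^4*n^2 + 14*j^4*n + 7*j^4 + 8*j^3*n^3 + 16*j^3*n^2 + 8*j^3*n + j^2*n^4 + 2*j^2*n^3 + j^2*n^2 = (j + n)*(7*j + n)*(j*n + j)^2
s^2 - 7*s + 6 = (s - 6)*(s - 1)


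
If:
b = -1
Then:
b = -1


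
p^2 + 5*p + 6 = (p + 2)*(p + 3)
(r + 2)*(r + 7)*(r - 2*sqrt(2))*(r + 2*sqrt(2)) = r^4 + 9*r^3 + 6*r^2 - 72*r - 112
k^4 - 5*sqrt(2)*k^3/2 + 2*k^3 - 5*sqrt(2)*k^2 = k^2*(k + 2)*(k - 5*sqrt(2)/2)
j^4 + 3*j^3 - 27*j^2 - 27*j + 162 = (j - 3)^2*(j + 3)*(j + 6)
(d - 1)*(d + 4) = d^2 + 3*d - 4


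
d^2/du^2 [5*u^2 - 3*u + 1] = 10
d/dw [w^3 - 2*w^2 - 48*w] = 3*w^2 - 4*w - 48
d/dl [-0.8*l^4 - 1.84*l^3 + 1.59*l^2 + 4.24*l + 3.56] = -3.2*l^3 - 5.52*l^2 + 3.18*l + 4.24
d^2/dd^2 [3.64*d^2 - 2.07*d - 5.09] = 7.28000000000000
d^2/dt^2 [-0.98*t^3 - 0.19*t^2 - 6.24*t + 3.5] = -5.88*t - 0.38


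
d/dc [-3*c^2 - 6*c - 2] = -6*c - 6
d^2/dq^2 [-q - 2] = 0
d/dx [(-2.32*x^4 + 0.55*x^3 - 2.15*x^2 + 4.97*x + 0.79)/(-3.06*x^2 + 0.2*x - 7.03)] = (14.1984*x^5 - 3.075*x^4 + 65.4584*x^3 + 3.1787*x^2 + 35.0638*x - 35.0971)/(9.3636*x^4 - 1.224*x^3 + 43.0636*x^2 - 2.812*x + 49.4209)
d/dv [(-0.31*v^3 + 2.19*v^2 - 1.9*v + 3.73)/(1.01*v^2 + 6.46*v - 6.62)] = (-0.3131*v^4 - 4.0052*v^3 + 22.223*v^2 - 36.5302*v - 11.5178)/(1.0201*v^4 + 13.0492*v^3 + 28.3592*v^2 - 85.5304*v + 43.8244)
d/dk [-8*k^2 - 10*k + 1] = -16*k - 10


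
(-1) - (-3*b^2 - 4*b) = 3*b^2 + 4*b - 1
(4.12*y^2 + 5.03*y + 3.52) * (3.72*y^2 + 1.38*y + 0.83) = 15.3264*y^4 + 24.3972*y^3 + 23.4554*y^2 + 9.0325*y + 2.9216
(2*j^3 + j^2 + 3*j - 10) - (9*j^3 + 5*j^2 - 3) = -7*j^3 - 4*j^2 + 3*j - 7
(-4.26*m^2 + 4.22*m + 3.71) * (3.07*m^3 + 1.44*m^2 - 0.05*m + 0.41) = -13.0782*m^5 + 6.821*m^4 + 17.6795*m^3 + 3.3848*m^2 + 1.5447*m + 1.5211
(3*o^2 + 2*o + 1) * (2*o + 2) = 6*o^3 + 10*o^2 + 6*o + 2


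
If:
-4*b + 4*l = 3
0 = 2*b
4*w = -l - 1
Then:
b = 0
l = 3/4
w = -7/16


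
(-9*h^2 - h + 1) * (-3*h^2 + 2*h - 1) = 27*h^4 - 15*h^3 + 4*h^2 + 3*h - 1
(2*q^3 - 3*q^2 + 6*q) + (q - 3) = 2*q^3 - 3*q^2 + 7*q - 3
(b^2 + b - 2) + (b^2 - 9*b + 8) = 2*b^2 - 8*b + 6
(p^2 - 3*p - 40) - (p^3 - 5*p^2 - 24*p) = -p^3 + 6*p^2 + 21*p - 40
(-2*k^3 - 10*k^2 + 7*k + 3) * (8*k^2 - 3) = -16*k^5 - 80*k^4 + 62*k^3 + 54*k^2 - 21*k - 9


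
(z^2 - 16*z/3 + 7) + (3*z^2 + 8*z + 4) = 4*z^2 + 8*z/3 + 11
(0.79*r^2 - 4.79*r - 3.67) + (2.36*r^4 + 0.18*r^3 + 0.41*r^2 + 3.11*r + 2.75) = 2.36*r^4 + 0.18*r^3 + 1.2*r^2 - 1.68*r - 0.92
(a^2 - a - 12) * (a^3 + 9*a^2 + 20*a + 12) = a^5 + 8*a^4 - a^3 - 116*a^2 - 252*a - 144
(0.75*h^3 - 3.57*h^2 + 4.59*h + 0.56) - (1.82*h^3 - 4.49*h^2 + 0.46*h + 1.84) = -1.07*h^3 + 0.92*h^2 + 4.13*h - 1.28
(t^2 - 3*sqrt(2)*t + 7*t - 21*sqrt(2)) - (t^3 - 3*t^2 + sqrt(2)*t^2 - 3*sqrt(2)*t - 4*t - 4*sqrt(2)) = -t^3 - sqrt(2)*t^2 + 4*t^2 + 11*t - 17*sqrt(2)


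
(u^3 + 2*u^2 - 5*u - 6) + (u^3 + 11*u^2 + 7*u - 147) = 2*u^3 + 13*u^2 + 2*u - 153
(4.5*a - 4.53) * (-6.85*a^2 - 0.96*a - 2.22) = -30.825*a^3 + 26.7105*a^2 - 5.6412*a + 10.0566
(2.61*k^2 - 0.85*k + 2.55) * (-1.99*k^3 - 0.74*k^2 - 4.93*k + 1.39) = -5.1939*k^5 - 0.2399*k^4 - 17.3128*k^3 + 5.9314*k^2 - 13.753*k + 3.5445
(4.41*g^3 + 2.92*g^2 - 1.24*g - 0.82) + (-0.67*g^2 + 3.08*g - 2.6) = 4.41*g^3 + 2.25*g^2 + 1.84*g - 3.42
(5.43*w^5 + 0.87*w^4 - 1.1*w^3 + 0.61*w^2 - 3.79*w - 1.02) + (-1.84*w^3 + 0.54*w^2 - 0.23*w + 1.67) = 5.43*w^5 + 0.87*w^4 - 2.94*w^3 + 1.15*w^2 - 4.02*w + 0.65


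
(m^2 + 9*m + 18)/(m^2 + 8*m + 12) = (m + 3)/(m + 2)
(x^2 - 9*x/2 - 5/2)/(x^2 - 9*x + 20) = (x + 1/2)/(x - 4)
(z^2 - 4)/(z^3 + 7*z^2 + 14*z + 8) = (z - 2)/(z^2 + 5*z + 4)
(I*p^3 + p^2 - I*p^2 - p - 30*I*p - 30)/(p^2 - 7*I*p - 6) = I*(p^2 - p - 30)/(p - 6*I)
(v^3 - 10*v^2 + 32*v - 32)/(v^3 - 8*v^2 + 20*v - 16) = (v - 4)/(v - 2)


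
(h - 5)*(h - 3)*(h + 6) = h^3 - 2*h^2 - 33*h + 90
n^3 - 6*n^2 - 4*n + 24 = (n - 6)*(n - 2)*(n + 2)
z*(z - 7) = z^2 - 7*z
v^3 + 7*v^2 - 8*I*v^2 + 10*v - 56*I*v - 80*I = (v + 2)*(v + 5)*(v - 8*I)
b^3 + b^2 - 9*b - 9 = (b - 3)*(b + 1)*(b + 3)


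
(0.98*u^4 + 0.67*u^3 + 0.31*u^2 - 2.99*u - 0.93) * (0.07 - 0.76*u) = -0.7448*u^5 - 0.4406*u^4 - 0.1887*u^3 + 2.2941*u^2 + 0.4975*u - 0.0651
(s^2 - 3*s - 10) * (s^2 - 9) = s^4 - 3*s^3 - 19*s^2 + 27*s + 90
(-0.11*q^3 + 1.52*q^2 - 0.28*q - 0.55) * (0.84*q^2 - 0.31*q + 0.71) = -0.0924*q^5 + 1.3109*q^4 - 0.7845*q^3 + 0.704*q^2 - 0.0283*q - 0.3905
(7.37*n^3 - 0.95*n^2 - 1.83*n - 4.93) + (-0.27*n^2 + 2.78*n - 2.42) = 7.37*n^3 - 1.22*n^2 + 0.95*n - 7.35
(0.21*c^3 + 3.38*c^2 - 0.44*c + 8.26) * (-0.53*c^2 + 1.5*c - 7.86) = -0.1113*c^5 - 1.4764*c^4 + 3.6526*c^3 - 31.6046*c^2 + 15.8484*c - 64.9236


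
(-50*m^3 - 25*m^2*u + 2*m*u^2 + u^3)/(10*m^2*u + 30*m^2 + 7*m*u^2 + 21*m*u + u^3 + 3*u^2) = (-5*m + u)/(u + 3)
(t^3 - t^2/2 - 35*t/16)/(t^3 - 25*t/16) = (4*t - 7)/(4*t - 5)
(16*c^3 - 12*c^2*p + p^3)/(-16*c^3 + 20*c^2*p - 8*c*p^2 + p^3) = (4*c + p)/(-4*c + p)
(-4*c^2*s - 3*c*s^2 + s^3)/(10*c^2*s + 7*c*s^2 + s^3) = (-4*c^2 - 3*c*s + s^2)/(10*c^2 + 7*c*s + s^2)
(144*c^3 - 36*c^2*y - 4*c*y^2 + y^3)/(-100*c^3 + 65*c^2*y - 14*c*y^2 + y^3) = (-36*c^2 + y^2)/(25*c^2 - 10*c*y + y^2)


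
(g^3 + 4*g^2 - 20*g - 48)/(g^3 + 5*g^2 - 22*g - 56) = (g + 6)/(g + 7)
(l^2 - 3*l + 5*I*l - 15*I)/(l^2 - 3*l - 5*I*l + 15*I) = (l + 5*I)/(l - 5*I)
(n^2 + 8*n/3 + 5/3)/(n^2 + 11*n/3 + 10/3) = (n + 1)/(n + 2)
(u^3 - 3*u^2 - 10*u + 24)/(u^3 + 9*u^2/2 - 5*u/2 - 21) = 2*(u - 4)/(2*u + 7)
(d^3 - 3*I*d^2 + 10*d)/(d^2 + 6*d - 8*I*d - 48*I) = d*(d^2 - 3*I*d + 10)/(d^2 + 6*d - 8*I*d - 48*I)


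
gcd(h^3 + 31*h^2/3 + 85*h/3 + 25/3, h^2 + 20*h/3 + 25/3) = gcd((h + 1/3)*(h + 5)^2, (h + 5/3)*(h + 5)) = h + 5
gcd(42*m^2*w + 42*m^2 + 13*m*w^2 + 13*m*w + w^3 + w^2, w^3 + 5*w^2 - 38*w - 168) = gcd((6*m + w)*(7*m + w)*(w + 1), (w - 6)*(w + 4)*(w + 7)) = 1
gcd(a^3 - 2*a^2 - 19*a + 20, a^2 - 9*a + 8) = a - 1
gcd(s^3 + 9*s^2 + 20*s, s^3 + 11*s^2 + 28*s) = s^2 + 4*s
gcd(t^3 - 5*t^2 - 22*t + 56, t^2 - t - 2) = t - 2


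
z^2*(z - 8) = z^3 - 8*z^2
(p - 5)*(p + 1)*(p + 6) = p^3 + 2*p^2 - 29*p - 30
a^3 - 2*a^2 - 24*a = a*(a - 6)*(a + 4)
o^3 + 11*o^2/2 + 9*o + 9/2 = (o + 1)*(o + 3/2)*(o + 3)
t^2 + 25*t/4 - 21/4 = (t - 3/4)*(t + 7)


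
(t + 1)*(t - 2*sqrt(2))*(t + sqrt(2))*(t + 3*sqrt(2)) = t^4 + t^3 + 2*sqrt(2)*t^3 - 10*t^2 + 2*sqrt(2)*t^2 - 12*sqrt(2)*t - 10*t - 12*sqrt(2)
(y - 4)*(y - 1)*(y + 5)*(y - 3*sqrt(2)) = y^4 - 3*sqrt(2)*y^3 - 21*y^2 + 20*y + 63*sqrt(2)*y - 60*sqrt(2)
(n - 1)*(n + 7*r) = n^2 + 7*n*r - n - 7*r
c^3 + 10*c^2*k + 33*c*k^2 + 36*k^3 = (c + 3*k)^2*(c + 4*k)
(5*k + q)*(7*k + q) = 35*k^2 + 12*k*q + q^2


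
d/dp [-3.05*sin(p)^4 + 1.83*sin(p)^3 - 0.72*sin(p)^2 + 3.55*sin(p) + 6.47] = (-12.2*sin(p)^3 + 5.49*sin(p)^2 - 1.44*sin(p) + 3.55)*cos(p)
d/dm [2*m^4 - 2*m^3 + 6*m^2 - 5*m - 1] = 8*m^3 - 6*m^2 + 12*m - 5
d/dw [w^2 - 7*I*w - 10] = 2*w - 7*I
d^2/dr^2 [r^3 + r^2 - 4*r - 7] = 6*r + 2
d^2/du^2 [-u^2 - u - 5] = -2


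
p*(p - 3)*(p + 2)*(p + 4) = p^4 + 3*p^3 - 10*p^2 - 24*p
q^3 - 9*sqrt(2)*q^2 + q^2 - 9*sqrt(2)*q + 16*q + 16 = (q + 1)*(q - 8*sqrt(2))*(q - sqrt(2))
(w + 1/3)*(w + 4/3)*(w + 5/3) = w^3 + 10*w^2/3 + 29*w/9 + 20/27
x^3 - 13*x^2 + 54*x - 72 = (x - 6)*(x - 4)*(x - 3)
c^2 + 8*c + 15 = (c + 3)*(c + 5)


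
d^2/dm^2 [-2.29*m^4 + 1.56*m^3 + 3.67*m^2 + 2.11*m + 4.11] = -27.48*m^2 + 9.36*m + 7.34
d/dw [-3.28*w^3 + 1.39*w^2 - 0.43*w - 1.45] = -9.84*w^2 + 2.78*w - 0.43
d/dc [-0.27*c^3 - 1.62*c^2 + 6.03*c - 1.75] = -0.81*c^2 - 3.24*c + 6.03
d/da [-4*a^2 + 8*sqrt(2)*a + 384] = -8*a + 8*sqrt(2)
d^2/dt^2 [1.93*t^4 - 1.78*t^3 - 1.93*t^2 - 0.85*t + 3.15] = 23.16*t^2 - 10.68*t - 3.86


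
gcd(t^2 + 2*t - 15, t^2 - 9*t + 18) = t - 3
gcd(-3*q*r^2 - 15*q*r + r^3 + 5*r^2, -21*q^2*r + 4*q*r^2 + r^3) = 3*q*r - r^2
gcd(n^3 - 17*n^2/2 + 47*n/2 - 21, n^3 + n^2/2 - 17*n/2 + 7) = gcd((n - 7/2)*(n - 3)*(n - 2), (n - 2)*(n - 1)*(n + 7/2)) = n - 2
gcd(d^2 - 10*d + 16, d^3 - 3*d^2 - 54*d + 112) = d^2 - 10*d + 16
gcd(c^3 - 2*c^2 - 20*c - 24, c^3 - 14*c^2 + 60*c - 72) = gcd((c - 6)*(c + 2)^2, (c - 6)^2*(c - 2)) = c - 6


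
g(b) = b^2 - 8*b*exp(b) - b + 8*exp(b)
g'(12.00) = -15624436.98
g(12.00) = -14322289.64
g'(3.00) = -477.05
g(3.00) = -315.37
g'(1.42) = -45.16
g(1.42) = -13.30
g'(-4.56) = -9.74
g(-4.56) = 25.82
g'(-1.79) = -2.19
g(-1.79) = 8.72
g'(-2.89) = -5.50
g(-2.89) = 12.97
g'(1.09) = -24.76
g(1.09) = -2.04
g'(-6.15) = -13.20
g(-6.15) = 44.09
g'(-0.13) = -0.35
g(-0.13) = 8.08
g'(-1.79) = -2.19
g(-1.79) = 8.72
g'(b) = -8*b*exp(b) + 2*b - 1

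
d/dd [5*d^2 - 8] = 10*d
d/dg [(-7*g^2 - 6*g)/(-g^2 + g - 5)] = (-13*g^2 + 70*g + 30)/(g^4 - 2*g^3 + 11*g^2 - 10*g + 25)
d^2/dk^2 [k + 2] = 0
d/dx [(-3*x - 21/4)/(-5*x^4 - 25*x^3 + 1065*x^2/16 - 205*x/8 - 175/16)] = 24*(-96*x^4 - 544*x^3 - 414*x^2 + 1491*x - 217)/(5*(256*x^8 + 2560*x^7 - 416*x^6 - 31456*x^5 + 59609*x^4 - 29332*x^3 - 8186*x^2 + 5740*x + 1225))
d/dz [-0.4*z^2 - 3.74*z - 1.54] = -0.8*z - 3.74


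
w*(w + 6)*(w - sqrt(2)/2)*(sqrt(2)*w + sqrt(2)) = sqrt(2)*w^4 - w^3 + 7*sqrt(2)*w^3 - 7*w^2 + 6*sqrt(2)*w^2 - 6*w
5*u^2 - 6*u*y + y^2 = (-5*u + y)*(-u + y)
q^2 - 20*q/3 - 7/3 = (q - 7)*(q + 1/3)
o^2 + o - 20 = (o - 4)*(o + 5)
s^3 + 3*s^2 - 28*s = s*(s - 4)*(s + 7)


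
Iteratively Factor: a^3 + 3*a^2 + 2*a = (a)*(a^2 + 3*a + 2) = a*(a + 1)*(a + 2)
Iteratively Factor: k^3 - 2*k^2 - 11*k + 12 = (k + 3)*(k^2 - 5*k + 4) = (k - 1)*(k + 3)*(k - 4)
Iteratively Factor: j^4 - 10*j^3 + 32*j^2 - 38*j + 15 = (j - 5)*(j^3 - 5*j^2 + 7*j - 3) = (j - 5)*(j - 3)*(j^2 - 2*j + 1) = (j - 5)*(j - 3)*(j - 1)*(j - 1)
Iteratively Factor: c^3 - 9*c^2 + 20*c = (c - 5)*(c^2 - 4*c) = (c - 5)*(c - 4)*(c)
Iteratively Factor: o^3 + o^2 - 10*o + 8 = (o - 2)*(o^2 + 3*o - 4) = (o - 2)*(o + 4)*(o - 1)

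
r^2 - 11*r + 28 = (r - 7)*(r - 4)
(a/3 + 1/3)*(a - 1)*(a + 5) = a^3/3 + 5*a^2/3 - a/3 - 5/3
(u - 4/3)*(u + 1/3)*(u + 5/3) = u^3 + 2*u^2/3 - 19*u/9 - 20/27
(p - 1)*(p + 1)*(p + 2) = p^3 + 2*p^2 - p - 2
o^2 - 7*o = o*(o - 7)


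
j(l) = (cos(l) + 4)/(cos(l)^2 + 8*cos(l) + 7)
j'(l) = (2*sin(l)*cos(l) + 8*sin(l))*(cos(l) + 4)/(cos(l)^2 + 8*cos(l) + 7)^2 - sin(l)/(cos(l)^2 + 8*cos(l) + 7) = (cos(l)^2 + 8*cos(l) + 25)*sin(l)/(cos(l)^2 + 8*cos(l) + 7)^2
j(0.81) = 0.36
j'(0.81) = 0.13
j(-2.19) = 1.27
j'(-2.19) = -2.32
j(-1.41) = 0.50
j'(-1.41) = -0.38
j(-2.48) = 2.45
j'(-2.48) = -6.91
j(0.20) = 0.32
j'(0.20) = 0.03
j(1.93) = 0.85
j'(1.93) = 1.12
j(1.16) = 0.42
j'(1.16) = 0.24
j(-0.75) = 0.35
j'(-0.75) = -0.12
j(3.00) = 50.05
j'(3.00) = 704.54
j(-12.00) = 0.33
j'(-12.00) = 0.08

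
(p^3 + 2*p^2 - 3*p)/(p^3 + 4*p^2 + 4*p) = (p^2 + 2*p - 3)/(p^2 + 4*p + 4)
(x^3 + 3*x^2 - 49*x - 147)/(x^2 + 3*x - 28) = (x^2 - 4*x - 21)/(x - 4)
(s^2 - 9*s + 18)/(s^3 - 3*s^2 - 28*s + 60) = (s - 3)/(s^2 + 3*s - 10)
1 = 1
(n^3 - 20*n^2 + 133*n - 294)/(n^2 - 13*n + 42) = n - 7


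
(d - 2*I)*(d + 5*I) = d^2 + 3*I*d + 10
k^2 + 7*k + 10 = (k + 2)*(k + 5)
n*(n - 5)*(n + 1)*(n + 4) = n^4 - 21*n^2 - 20*n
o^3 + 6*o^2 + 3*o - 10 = (o - 1)*(o + 2)*(o + 5)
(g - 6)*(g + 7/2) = g^2 - 5*g/2 - 21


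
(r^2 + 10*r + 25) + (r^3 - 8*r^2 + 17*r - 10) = r^3 - 7*r^2 + 27*r + 15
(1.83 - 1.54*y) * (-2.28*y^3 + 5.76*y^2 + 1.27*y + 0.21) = 3.5112*y^4 - 13.0428*y^3 + 8.585*y^2 + 2.0007*y + 0.3843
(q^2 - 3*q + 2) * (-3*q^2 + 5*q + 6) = -3*q^4 + 14*q^3 - 15*q^2 - 8*q + 12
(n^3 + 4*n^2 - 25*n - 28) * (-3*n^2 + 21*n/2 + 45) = -3*n^5 - 3*n^4/2 + 162*n^3 + 3*n^2/2 - 1419*n - 1260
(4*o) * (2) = 8*o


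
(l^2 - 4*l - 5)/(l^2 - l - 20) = (l + 1)/(l + 4)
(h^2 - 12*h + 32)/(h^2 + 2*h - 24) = (h - 8)/(h + 6)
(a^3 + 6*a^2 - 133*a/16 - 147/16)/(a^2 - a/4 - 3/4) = (4*a^2 + 21*a - 49)/(4*(a - 1))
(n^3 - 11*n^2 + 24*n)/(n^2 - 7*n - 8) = n*(n - 3)/(n + 1)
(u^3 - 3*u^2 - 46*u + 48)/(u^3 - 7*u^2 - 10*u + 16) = (u + 6)/(u + 2)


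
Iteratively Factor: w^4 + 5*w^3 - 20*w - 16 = (w + 1)*(w^3 + 4*w^2 - 4*w - 16) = (w + 1)*(w + 4)*(w^2 - 4) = (w - 2)*(w + 1)*(w + 4)*(w + 2)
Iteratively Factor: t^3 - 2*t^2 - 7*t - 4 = (t + 1)*(t^2 - 3*t - 4) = (t + 1)^2*(t - 4)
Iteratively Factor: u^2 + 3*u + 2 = (u + 1)*(u + 2)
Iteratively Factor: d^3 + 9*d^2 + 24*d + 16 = (d + 4)*(d^2 + 5*d + 4) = (d + 1)*(d + 4)*(d + 4)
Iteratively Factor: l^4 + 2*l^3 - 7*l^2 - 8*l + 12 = (l - 1)*(l^3 + 3*l^2 - 4*l - 12) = (l - 1)*(l + 2)*(l^2 + l - 6) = (l - 2)*(l - 1)*(l + 2)*(l + 3)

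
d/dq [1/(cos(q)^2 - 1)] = 2*cos(q)/sin(q)^3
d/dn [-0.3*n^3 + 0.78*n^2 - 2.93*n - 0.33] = -0.9*n^2 + 1.56*n - 2.93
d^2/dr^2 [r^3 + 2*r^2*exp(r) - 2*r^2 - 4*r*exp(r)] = 2*r^2*exp(r) + 4*r*exp(r) + 6*r - 4*exp(r) - 4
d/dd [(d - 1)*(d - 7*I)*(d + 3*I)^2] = 4*d^3 - 3*d^2*(1 + I) + 2*d*(33 + I) - 33 + 63*I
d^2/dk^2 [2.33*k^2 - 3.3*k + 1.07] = 4.66000000000000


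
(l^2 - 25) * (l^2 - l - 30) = l^4 - l^3 - 55*l^2 + 25*l + 750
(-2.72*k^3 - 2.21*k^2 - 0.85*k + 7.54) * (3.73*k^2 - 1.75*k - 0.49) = -10.1456*k^5 - 3.4833*k^4 + 2.0298*k^3 + 30.6946*k^2 - 12.7785*k - 3.6946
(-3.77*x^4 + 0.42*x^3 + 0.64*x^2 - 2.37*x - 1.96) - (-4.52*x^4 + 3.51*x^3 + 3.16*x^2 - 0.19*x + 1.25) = 0.75*x^4 - 3.09*x^3 - 2.52*x^2 - 2.18*x - 3.21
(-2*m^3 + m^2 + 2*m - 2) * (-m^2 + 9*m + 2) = 2*m^5 - 19*m^4 + 3*m^3 + 22*m^2 - 14*m - 4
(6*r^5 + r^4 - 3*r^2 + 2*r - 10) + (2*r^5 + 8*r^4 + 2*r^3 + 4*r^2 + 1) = 8*r^5 + 9*r^4 + 2*r^3 + r^2 + 2*r - 9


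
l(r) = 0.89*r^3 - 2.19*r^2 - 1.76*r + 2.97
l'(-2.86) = 32.61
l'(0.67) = -3.50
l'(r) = 2.67*r^2 - 4.38*r - 1.76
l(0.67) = 1.08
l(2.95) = 1.57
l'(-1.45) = 10.20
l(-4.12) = -89.19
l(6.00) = 105.81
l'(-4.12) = 61.61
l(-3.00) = -35.49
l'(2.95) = 8.55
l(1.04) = -0.23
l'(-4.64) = 76.05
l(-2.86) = -30.73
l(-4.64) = -124.92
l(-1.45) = -1.80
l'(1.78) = -1.10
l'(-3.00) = 35.41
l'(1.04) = -3.43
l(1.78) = -2.08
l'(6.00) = 68.08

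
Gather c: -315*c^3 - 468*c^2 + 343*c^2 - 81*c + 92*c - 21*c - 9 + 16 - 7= -315*c^3 - 125*c^2 - 10*c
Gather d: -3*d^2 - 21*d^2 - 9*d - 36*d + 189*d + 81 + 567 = -24*d^2 + 144*d + 648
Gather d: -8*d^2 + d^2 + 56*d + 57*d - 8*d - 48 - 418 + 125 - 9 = -7*d^2 + 105*d - 350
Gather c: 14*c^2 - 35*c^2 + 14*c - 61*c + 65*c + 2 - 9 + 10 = -21*c^2 + 18*c + 3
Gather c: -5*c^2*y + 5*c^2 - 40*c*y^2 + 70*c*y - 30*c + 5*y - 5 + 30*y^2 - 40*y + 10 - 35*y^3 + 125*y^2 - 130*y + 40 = c^2*(5 - 5*y) + c*(-40*y^2 + 70*y - 30) - 35*y^3 + 155*y^2 - 165*y + 45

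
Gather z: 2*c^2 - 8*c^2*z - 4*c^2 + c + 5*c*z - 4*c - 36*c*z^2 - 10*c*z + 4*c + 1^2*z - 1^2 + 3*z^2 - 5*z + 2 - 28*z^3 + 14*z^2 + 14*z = -2*c^2 + c - 28*z^3 + z^2*(17 - 36*c) + z*(-8*c^2 - 5*c + 10) + 1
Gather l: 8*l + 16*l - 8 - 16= 24*l - 24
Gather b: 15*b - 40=15*b - 40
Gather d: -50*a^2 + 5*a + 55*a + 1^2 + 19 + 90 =-50*a^2 + 60*a + 110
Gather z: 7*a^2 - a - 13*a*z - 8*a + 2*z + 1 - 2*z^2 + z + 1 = 7*a^2 - 9*a - 2*z^2 + z*(3 - 13*a) + 2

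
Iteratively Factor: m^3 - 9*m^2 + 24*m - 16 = (m - 1)*(m^2 - 8*m + 16) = (m - 4)*(m - 1)*(m - 4)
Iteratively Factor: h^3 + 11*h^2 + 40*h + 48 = (h + 3)*(h^2 + 8*h + 16) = (h + 3)*(h + 4)*(h + 4)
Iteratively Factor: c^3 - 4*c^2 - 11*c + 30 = (c - 5)*(c^2 + c - 6) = (c - 5)*(c - 2)*(c + 3)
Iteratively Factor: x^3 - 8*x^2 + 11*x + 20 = (x - 5)*(x^2 - 3*x - 4) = (x - 5)*(x - 4)*(x + 1)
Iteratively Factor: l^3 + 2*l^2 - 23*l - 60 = (l + 4)*(l^2 - 2*l - 15) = (l + 3)*(l + 4)*(l - 5)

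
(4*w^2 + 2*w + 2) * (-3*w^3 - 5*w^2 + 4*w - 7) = -12*w^5 - 26*w^4 - 30*w^2 - 6*w - 14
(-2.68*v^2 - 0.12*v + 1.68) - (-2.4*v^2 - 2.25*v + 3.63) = -0.28*v^2 + 2.13*v - 1.95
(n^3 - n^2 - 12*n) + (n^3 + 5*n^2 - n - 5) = 2*n^3 + 4*n^2 - 13*n - 5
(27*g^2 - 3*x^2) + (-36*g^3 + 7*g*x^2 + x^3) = -36*g^3 + 27*g^2 + 7*g*x^2 + x^3 - 3*x^2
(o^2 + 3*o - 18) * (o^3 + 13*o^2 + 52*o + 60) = o^5 + 16*o^4 + 73*o^3 - 18*o^2 - 756*o - 1080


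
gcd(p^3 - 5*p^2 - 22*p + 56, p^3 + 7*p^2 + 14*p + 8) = p + 4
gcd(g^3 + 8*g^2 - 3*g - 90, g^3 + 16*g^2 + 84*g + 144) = g + 6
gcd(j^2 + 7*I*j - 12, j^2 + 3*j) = 1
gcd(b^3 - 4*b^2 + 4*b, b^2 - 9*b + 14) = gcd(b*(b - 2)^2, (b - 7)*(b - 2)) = b - 2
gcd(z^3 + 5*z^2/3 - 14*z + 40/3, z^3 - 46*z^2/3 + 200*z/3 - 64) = z - 4/3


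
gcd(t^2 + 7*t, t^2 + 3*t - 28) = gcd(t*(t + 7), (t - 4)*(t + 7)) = t + 7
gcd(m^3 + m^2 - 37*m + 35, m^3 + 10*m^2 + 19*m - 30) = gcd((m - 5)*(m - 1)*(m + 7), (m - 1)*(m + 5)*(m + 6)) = m - 1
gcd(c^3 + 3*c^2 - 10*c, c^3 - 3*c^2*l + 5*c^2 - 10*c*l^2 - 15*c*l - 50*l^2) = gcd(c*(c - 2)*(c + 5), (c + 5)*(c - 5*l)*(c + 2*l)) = c + 5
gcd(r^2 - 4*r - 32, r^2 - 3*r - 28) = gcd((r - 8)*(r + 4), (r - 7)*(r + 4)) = r + 4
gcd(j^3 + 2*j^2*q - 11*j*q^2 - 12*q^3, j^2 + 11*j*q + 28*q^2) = j + 4*q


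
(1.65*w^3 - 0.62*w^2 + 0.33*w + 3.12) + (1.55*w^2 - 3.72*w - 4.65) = 1.65*w^3 + 0.93*w^2 - 3.39*w - 1.53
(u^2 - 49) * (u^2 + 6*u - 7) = u^4 + 6*u^3 - 56*u^2 - 294*u + 343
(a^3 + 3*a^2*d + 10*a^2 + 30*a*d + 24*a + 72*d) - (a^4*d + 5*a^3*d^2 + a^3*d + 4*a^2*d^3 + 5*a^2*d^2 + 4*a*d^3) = -a^4*d - 5*a^3*d^2 - a^3*d + a^3 - 4*a^2*d^3 - 5*a^2*d^2 + 3*a^2*d + 10*a^2 - 4*a*d^3 + 30*a*d + 24*a + 72*d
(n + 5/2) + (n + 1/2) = 2*n + 3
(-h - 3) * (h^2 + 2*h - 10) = -h^3 - 5*h^2 + 4*h + 30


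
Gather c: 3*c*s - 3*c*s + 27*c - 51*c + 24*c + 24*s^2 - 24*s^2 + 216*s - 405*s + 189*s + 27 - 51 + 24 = 0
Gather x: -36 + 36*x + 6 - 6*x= 30*x - 30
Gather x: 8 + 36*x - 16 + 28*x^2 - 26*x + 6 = 28*x^2 + 10*x - 2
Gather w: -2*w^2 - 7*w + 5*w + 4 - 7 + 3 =-2*w^2 - 2*w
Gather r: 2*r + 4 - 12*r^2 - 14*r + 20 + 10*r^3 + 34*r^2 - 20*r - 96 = 10*r^3 + 22*r^2 - 32*r - 72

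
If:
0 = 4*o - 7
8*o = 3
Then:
No Solution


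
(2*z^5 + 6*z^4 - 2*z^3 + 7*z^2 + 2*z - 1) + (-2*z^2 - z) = 2*z^5 + 6*z^4 - 2*z^3 + 5*z^2 + z - 1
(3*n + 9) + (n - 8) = 4*n + 1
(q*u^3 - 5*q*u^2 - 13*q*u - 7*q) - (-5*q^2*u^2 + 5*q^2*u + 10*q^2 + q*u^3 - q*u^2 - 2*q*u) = 5*q^2*u^2 - 5*q^2*u - 10*q^2 - 4*q*u^2 - 11*q*u - 7*q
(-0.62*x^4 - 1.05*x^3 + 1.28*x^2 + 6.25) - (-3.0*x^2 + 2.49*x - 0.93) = -0.62*x^4 - 1.05*x^3 + 4.28*x^2 - 2.49*x + 7.18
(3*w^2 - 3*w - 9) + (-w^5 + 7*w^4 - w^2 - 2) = -w^5 + 7*w^4 + 2*w^2 - 3*w - 11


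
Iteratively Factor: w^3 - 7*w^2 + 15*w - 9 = (w - 1)*(w^2 - 6*w + 9) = (w - 3)*(w - 1)*(w - 3)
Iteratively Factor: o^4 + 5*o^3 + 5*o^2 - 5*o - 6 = (o + 3)*(o^3 + 2*o^2 - o - 2) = (o + 1)*(o + 3)*(o^2 + o - 2) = (o - 1)*(o + 1)*(o + 3)*(o + 2)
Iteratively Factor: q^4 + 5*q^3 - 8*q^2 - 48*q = (q)*(q^3 + 5*q^2 - 8*q - 48) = q*(q - 3)*(q^2 + 8*q + 16) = q*(q - 3)*(q + 4)*(q + 4)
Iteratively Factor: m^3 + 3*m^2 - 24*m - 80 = (m - 5)*(m^2 + 8*m + 16) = (m - 5)*(m + 4)*(m + 4)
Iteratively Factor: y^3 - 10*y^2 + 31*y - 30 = (y - 2)*(y^2 - 8*y + 15) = (y - 5)*(y - 2)*(y - 3)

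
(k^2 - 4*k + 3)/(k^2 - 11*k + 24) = (k - 1)/(k - 8)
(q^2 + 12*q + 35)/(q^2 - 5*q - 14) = (q^2 + 12*q + 35)/(q^2 - 5*q - 14)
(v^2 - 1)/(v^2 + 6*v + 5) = (v - 1)/(v + 5)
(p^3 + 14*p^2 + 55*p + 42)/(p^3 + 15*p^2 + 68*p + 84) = (p + 1)/(p + 2)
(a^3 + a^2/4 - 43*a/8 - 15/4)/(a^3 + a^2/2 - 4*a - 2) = (8*a^2 - 14*a - 15)/(4*(2*a^2 - 3*a - 2))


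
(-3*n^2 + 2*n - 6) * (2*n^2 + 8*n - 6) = -6*n^4 - 20*n^3 + 22*n^2 - 60*n + 36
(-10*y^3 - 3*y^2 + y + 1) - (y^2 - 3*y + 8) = -10*y^3 - 4*y^2 + 4*y - 7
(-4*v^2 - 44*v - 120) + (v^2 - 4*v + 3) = -3*v^2 - 48*v - 117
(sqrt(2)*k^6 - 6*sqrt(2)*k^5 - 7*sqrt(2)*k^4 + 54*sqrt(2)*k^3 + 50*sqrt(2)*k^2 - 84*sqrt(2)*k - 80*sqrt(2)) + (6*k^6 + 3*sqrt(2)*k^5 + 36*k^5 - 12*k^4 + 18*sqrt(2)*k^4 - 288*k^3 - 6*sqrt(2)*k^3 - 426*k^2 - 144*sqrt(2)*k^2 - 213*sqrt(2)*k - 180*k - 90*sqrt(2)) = sqrt(2)*k^6 + 6*k^6 - 3*sqrt(2)*k^5 + 36*k^5 - 12*k^4 + 11*sqrt(2)*k^4 - 288*k^3 + 48*sqrt(2)*k^3 - 426*k^2 - 94*sqrt(2)*k^2 - 297*sqrt(2)*k - 180*k - 170*sqrt(2)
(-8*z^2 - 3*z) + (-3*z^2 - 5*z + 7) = -11*z^2 - 8*z + 7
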